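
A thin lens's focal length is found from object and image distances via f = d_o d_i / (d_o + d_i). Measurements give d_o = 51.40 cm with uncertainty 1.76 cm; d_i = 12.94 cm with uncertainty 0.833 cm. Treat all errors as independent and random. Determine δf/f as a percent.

5.19%

∂f/∂d_o = (d_i/(d_o+d_i))² = 0.0404;  ∂f/∂d_i = (d_o/(d_o+d_i))² = 0.638
δf = √((∂f/∂d_o · δd_o)² + (∂f/∂d_i · δd_i)²) = √(0.00507 + 0.283) = 0.536 cm
f = 10.34 cm, so δf/f = 0.536/10.34 = 0.0519.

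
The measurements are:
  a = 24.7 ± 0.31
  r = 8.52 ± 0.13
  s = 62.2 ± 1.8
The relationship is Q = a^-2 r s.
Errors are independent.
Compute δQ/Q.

Q is a product of powers, so relative uncertainties combine in quadrature:
  (-2·δa/a)² = (-2×0.0126)² = 0.000630;  (1·δr/r)² = (1×0.0153)² = 0.000233;  (1·δs/s)² = (1×0.0289)² = 0.000837
δQ/Q = √(0.00170) = 0.0412

0.0412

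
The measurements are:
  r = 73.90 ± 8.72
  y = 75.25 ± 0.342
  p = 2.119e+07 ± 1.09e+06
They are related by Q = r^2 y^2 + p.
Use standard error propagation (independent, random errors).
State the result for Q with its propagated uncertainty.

(5.211 ± 0.738) × 10^7

Let w = r^2·y^2 = 3.092e+07. δw/w = √((2·δr/r)² + (2·δy/y)²) = √(0.0557 + 8.26e-05) = 0.236, so δw = 7.3e+06.
Q = w + p: δQ = √(δw² + δp²) = √(5.33e+13 + 1.19e+12) = 7.38e+06
Q = 5.211e+07.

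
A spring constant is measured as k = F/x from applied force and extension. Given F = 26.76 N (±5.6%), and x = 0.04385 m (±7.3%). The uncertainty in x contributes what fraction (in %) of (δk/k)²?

63.0%

(δk/k)² = (1·δF/F)² + (-1·δx/x)²
  F term: (1×0.0560)² = 0.00314
  x term: (-1×0.0730)² = 0.00533
Total = 0.00846. Share from x = 0.00533/0.00846 = 0.630.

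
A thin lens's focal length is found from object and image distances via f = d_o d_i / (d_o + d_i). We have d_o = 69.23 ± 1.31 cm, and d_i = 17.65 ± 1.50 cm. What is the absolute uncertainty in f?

∂f/∂d_o = (d_i/(d_o+d_i))² = 0.0413;  ∂f/∂d_i = (d_o/(d_o+d_i))² = 0.635
δf = √((∂f/∂d_o · δd_o)² + (∂f/∂d_i · δd_i)²) = √(0.00292 + 0.907) = 0.954 cm

0.954 cm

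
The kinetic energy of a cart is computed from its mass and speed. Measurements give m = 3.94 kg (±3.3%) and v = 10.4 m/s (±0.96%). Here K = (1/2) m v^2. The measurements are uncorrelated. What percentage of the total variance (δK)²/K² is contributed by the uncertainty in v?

25.3%

(δK/K)² = (1·δm/m)² + (2·δv/v)²
  m term: (1×0.0330)² = 0.00109
  v term: (2×0.00960)² = 0.000369
Total = 0.00146. Share from v = 0.000369/0.00146 = 0.253.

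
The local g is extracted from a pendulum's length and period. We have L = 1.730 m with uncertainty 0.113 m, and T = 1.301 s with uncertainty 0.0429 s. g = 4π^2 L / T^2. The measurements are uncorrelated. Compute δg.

Each factor contributes (exponent × relative error)² to (δg/g)²:
  (1·δL/L)² = (1×0.0653)² = 0.00427;  (-2·δT/T)² = (-2×0.0330)² = 0.00435
δg/g = √(0.00862) = 0.0928
g = 40.35 m/s^2, so δg = 0.0928 × 40.35 = 3.75 m/s^2.

3.75 m/s^2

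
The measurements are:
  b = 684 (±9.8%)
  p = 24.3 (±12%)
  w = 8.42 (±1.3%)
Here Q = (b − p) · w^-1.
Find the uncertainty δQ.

Let u = b − p = 660. δu = √(δb² + δp²) = √(4490 + 8.50) = 67.1, so δu/u = 0.102.
Q is then a monomial in u, w:
δQ/Q = √((δu/u)² + (-1·δw/w)²) = √(0.0103 + 0.000169) = 0.103
Q = 78.3, so δQ = 0.103 × 78.3 = 8.03.

8.03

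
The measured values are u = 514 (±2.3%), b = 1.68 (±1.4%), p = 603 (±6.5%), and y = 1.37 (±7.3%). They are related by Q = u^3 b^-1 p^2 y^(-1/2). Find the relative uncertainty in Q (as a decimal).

Since Q is a product/quotient, work with relative uncertainties:
  (3·δu/u)² = (3×0.0230)² = 0.00476;  (-1·δb/b)² = (-1×0.0140)² = 0.000196;  (2·δp/p)² = (2×0.0650)² = 0.0169;  (−½·δy/y)² = (-0.5×0.0730)² = 0.00133
δQ/Q = √(0.0232) = 0.152

0.152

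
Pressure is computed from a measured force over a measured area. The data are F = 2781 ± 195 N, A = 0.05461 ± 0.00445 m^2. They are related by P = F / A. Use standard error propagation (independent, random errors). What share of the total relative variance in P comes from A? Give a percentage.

(δP/P)² = (1·δF/F)² + (-1·δA/A)²
  F term: (1×0.0701)² = 0.00492
  A term: (-1×0.0815)² = 0.00664
Total = 0.0116. Share from A = 0.00664/0.0116 = 0.575.

57.5%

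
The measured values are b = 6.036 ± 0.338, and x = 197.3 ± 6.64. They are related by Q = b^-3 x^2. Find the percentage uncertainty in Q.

18.1%

For a monomial Q ∝ b^-3, x^2, fractional errors add in quadrature:
  (-3·δb/b)² = (-3×0.0560)² = 0.0282;  (2·δx/x)² = (2×0.0337)² = 0.00453
δQ/Q = √(0.0328) = 0.181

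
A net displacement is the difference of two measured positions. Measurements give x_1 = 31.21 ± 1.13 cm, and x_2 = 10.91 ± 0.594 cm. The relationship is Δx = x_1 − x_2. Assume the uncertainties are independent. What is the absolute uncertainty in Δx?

Absolute uncertainties add in quadrature for a linear combination:
  (δx_1)² = 1.28;  (δx_2)² = 0.353
δΔx = √(1.63) = 1.28 cm

1.28 cm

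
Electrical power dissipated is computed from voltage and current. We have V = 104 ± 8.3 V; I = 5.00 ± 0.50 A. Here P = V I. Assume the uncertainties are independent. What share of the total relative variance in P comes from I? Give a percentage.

(δP/P)² = (1·δV/V)² + (1·δI/I)²
  V term: (1×0.0798)² = 0.00637
  I term: (1×0.100)² = 0.0100
Total = 0.0164. Share from I = 0.0100/0.0164 = 0.611.

61.1%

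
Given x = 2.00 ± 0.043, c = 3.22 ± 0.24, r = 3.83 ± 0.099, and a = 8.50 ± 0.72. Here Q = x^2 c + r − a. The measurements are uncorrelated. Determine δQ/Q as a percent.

16.1%

Let p = x^2·c = 12.9. δp/p = √((2·δx/x)² + (1·δc/c)²) = √(0.00185 + 0.00556) = 0.0860, so δp = 1.11.
Q = p + r − a: δQ = √(δp² + δr² + δa²) = √(1.23 + 0.00980 + 0.518) = 1.33
Q = 8.21, so δQ/Q = 1.33/8.21 = 0.161.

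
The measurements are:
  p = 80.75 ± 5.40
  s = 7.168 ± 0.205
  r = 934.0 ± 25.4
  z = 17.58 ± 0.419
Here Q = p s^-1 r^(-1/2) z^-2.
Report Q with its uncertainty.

Relative error in a monomial: (δQ/Q)² = Σ (nᵢ · δxᵢ/xᵢ)².
  (1·δp/p)² = (1×0.0669)² = 0.00447;  (-1·δs/s)² = (-1×0.0286)² = 0.000818;  (−½·δr/r)² = (-0.5×0.0272)² = 0.000185;  (-2·δz/z)² = (-2×0.0238)² = 0.00227
δQ/Q = √(0.00775) = 0.0880
Q = 0.001193, so δQ = 0.0880 × 0.001193 = 0.000105.

0.001193 ± 0.000105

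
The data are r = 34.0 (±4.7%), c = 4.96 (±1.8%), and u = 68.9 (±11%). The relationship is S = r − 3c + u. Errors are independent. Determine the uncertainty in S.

7.75

S is a linear combination, so absolute uncertainties add in quadrature:
  (δr)² = 2.55;  (3·δc)² = 0.0717;  (δu)² = 57.4
δS = √(60.1) = 7.75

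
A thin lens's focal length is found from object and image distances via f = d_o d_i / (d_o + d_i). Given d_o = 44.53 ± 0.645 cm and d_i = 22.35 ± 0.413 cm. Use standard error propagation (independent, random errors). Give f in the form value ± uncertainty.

∂f/∂d_o = (d_i/(d_o+d_i))² = 0.112;  ∂f/∂d_i = (d_o/(d_o+d_i))² = 0.443
δf = √((∂f/∂d_o · δd_o)² + (∂f/∂d_i · δd_i)²) = √(0.00519 + 0.0335) = 0.197 cm
f = 14.88 cm.

14.88 ± 0.197 cm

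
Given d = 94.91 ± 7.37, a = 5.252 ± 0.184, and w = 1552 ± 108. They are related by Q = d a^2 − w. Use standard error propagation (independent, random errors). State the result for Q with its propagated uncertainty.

Let p = d·a^2 = 2618. δp/p = √((1·δd/d)² + (2·δa/a)²) = √(0.00603 + 0.00491) = 0.105, so δp = 274.
Q = p − w: δQ = √(δp² + δw²) = √(75000 + 11700) = 294
Q = 1066.

1066 ± 294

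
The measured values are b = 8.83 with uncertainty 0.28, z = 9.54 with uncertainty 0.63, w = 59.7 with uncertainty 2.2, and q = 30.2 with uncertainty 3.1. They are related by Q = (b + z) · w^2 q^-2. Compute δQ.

15.9

Let u = b + z = 18.4. δu = √(δb² + δz²) = √(0.0784 + 0.397) = 0.689, so δu/u = 0.0375.
Q is then a monomial in u, w, q:
δQ/Q = √((δu/u)² + (2·δw/w)² + (-2·δq/q)²) = √(0.00141 + 0.00543 + 0.0421) = 0.221
Q = 71.8, so δQ = 0.221 × 71.8 = 15.9.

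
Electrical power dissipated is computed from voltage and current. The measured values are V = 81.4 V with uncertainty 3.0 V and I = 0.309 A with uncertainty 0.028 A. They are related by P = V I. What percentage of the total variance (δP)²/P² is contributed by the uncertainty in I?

85.8%

(δP/P)² = (1·δV/V)² + (1·δI/I)²
  V term: (1×0.0369)² = 0.00136
  I term: (1×0.0906)² = 0.00821
Total = 0.00957. Share from I = 0.00821/0.00957 = 0.858.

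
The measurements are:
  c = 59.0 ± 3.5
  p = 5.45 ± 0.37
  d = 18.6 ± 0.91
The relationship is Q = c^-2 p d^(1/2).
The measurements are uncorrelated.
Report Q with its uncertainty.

0.00675 ± 0.000938

For a monomial Q ∝ c^-2, p, d^(1/2), fractional errors add in quadrature:
  (-2·δc/c)² = (-2×0.0593)² = 0.0141;  (1·δp/p)² = (1×0.0679)² = 0.00461;  (½·δd/d)² = (0.5×0.0489)² = 0.000598
δQ/Q = √(0.0193) = 0.139
Q = 0.00675, so δQ = 0.139 × 0.00675 = 0.000938.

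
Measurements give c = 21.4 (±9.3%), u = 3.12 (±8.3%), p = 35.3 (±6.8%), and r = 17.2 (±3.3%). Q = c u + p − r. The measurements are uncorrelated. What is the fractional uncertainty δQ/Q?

0.102

Let w = c·u = 66.8. δw/w = √((1·δc/c)² + (1·δu/u)²) = √(0.00865 + 0.00689) = 0.125, so δw = 8.32.
Q = w + p − r: δQ = √(δw² + δp² + δr²) = √(69.3 + 5.76 + 0.322) = 8.68
Q = 84.9, so δQ/Q = 8.68/84.9 = 0.102.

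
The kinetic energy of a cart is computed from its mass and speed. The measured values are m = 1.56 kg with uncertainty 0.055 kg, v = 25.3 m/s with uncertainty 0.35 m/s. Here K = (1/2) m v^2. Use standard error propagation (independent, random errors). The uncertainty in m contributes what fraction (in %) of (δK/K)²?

61.9%

(δK/K)² = (1·δm/m)² + (2·δv/v)²
  m term: (1×0.0353)² = 0.00124
  v term: (2×0.0138)² = 0.000766
Total = 0.00201. Share from m = 0.00124/0.00201 = 0.619.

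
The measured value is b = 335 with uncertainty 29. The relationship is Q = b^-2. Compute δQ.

1.54e-06

Q ∝ b^-2, so δQ/Q = |-2| · δb/b = 2 × 0.0866 = 0.173.
Q = 8.91e-06, so δQ = 0.173 × 8.91e-06 = 1.54e-06.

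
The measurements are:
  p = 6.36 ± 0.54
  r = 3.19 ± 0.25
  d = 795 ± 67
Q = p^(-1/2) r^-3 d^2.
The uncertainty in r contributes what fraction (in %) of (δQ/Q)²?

64.7%

(δQ/Q)² = (−½·δp/p)² + (-3·δr/r)² + (2·δd/d)²
  p term: (-0.5×0.0849)² = 0.00180
  r term: (-3×0.0784)² = 0.0553
  d term: (2×0.0843)² = 0.0284
Total = 0.0855. Share from r = 0.0553/0.0855 = 0.647.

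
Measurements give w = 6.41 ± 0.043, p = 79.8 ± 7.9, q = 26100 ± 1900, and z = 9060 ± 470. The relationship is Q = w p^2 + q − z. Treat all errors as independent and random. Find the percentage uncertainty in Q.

14.4%

Let h = w·p^2 = 40800. δh/h = √((1·δw/w)² + (2·δp/p)²) = √(4.5e-05 + 0.0392) = 0.198, so δh = 8090.
Q = h + q − z: δQ = √(δh² + δq² + δz²) = √(6.54e+07 + 3.61e+06 + 2.21e+05) = 8320
Q = 57900, so δQ/Q = 8320/57900 = 0.144.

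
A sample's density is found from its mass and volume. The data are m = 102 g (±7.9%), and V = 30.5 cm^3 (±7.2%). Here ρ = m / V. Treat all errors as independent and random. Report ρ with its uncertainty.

Products/powers → add relative errors in quadrature, weighted by exponent:
  (1·δm/m)² = (1×0.0790)² = 0.00624;  (-1·δV/V)² = (-1×0.0720)² = 0.00518
δρ/ρ = √(0.0114) = 0.107
ρ = 3.34 g/cm^3, so δρ = 0.107 × 3.34 = 0.357 g/cm^3.

3.34 ± 0.357 g/cm^3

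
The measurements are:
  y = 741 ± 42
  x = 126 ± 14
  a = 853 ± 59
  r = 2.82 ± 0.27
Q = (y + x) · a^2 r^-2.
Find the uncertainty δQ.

1.92e+07

Let u = y + x = 867. δu = √(δy² + δx²) = √(1760 + 196) = 44.3, so δu/u = 0.0511.
Q is then a monomial in u, a, r:
δQ/Q = √((δu/u)² + (2·δa/a)² + (-2·δr/r)²) = √(0.00261 + 0.0191 + 0.0367) = 0.242
Q = 7.93e+07, so δQ = 0.242 × 7.93e+07 = 1.92e+07.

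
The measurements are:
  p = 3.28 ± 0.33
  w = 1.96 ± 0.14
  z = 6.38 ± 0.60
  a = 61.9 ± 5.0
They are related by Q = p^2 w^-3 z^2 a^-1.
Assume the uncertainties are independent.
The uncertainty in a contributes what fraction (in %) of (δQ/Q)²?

5.09%

(δQ/Q)² = (2·δp/p)² + (-3·δw/w)² + (2·δz/z)² + (-1·δa/a)²
  p term: (2×0.101)² = 0.0405
  w term: (-3×0.0714)² = 0.0459
  z term: (2×0.0940)² = 0.0354
  a term: (-1×0.0808)² = 0.00652
Total = 0.128. Share from a = 0.00652/0.128 = 0.0509.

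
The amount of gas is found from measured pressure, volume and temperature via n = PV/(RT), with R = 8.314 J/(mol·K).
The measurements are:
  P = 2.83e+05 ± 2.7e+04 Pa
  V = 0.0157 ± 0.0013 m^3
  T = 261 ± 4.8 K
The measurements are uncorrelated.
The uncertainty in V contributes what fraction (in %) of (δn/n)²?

(δn/n)² = (1·δP/P)² + (1·δV/V)² + (-1·δT/T)²
  P term: (1×0.0954)² = 0.00910
  V term: (1×0.0828)² = 0.00686
  T term: (-1×0.0184)² = 0.000338
Total = 0.0163. Share from V = 0.00686/0.0163 = 0.421.

42.1%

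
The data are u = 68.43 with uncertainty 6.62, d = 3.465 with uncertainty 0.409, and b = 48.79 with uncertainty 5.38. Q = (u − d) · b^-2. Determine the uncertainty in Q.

0.00663

Let w = u − d = 64.97. δw = √(δu² + δd²) = √(43.8 + 0.167) = 6.63, so δw/w = 0.102.
Q is then a monomial in w, b:
δQ/Q = √((δw/w)² + (-2·δb/b)²) = √(0.0104 + 0.0486) = 0.243
Q = 0.02729, so δQ = 0.243 × 0.02729 = 0.00663.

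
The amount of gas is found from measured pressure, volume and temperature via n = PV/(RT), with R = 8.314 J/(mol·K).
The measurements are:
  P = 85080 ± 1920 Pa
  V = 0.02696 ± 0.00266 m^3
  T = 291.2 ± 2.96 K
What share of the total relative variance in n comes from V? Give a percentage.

(δn/n)² = (1·δP/P)² + (1·δV/V)² + (-1·δT/T)²
  P term: (1×0.0226)² = 0.000509
  V term: (1×0.0987)² = 0.00973
  T term: (-1×0.0102)² = 0.000103
Total = 0.0103. Share from V = 0.00973/0.0103 = 0.941.

94.1%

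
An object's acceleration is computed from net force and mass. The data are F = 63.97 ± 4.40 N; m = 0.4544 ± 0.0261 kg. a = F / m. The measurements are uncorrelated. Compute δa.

12.6 m/s^2

Relative error in a monomial: (δa/a)² = Σ (nᵢ · δxᵢ/xᵢ)².
  (1·δF/F)² = (1×0.0688)² = 0.00473;  (-1·δm/m)² = (-1×0.0574)² = 0.00330
δa/a = √(0.00803) = 0.0896
a = 140.8 m/s^2, so δa = 0.0896 × 140.8 = 12.6 m/s^2.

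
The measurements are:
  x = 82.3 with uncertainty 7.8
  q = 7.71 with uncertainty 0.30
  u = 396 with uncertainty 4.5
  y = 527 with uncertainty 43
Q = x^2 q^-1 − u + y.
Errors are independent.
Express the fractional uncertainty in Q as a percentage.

17.4%

Let p = x^2·q^-1 = 879. δp/p = √((2·δx/x)² + (-1·δq/q)²) = √(0.0359 + 0.00151) = 0.194, so δp = 170.
Q = p − u + y: δQ = √(δp² + δu² + δy²) = √(28900 + 20.2 + 1850) = 175
Q = 1010, so δQ/Q = 175/1010 = 0.174.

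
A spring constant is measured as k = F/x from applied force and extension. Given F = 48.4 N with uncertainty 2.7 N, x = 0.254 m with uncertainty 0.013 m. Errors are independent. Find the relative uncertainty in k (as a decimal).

0.0757

For a monomial k ∝ F, x^-1, fractional errors add in quadrature:
  (1·δF/F)² = (1×0.0558)² = 0.00311;  (-1·δx/x)² = (-1×0.0512)² = 0.00262
δk/k = √(0.00573) = 0.0757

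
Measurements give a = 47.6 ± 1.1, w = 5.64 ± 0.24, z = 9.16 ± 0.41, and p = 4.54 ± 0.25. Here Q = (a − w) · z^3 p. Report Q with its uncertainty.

(1.46 ± 0.216) × 10^5

Let u = a − w = 42.0. δu = √(δa² + δw²) = √(1.21 + 0.0576) = 1.13, so δu/u = 0.0268.
Q is then a monomial in u, z, p:
δQ/Q = √((δu/u)² + (3·δz/z)² + (1·δp/p)²) = √(0.000720 + 0.0180 + 0.00303) = 0.148
Q = 1.46e+05, so δQ = 0.148 × 1.46e+05 = 21600.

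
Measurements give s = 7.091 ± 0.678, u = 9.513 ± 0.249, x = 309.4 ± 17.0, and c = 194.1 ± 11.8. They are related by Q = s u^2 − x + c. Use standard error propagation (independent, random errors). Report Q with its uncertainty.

526.4 ± 72.9

Let p = s·u^2 = 641.7. δp/p = √((1·δs/s)² + (2·δu/u)²) = √(0.00914 + 0.00274) = 0.109, so δp = 70.0.
Q = p − x + c: δQ = √(δp² + δx² + δc²) = √(4890 + 289 + 139) = 72.9
Q = 526.4.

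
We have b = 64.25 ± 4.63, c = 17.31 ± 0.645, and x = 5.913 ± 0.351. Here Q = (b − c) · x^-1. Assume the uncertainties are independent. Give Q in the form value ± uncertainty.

7.938 ± 0.920

Let u = b − c = 46.94. δu = √(δb² + δc²) = √(21.4 + 0.416) = 4.67, so δu/u = 0.0996.
Q is then a monomial in u, x:
δQ/Q = √((δu/u)² + (-1·δx/x)²) = √(0.00992 + 0.00352) = 0.116
Q = 7.938, so δQ = 0.116 × 7.938 = 0.920.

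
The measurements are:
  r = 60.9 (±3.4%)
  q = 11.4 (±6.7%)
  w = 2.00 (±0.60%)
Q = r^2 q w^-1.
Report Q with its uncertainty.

Each factor contributes (exponent × relative error)² to (δQ/Q)²:
  (2·δr/r)² = (2×0.0340)² = 0.00462;  (1·δq/q)² = (1×0.0670)² = 0.00449;  (-1·δw/w)² = (-1×0.00600)² = 3.6e-05
δQ/Q = √(0.00915) = 0.0957
Q = 21100, so δQ = 0.0957 × 21100 = 2020.

21100 ± 2020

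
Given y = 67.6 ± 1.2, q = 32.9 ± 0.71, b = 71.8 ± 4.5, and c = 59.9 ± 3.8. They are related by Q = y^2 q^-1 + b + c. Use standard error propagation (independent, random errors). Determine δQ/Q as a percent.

3.05%

Let p = y^2·q^-1 = 139. δp/p = √((2·δy/y)² + (-1·δq/q)²) = √(0.00126 + 0.000466) = 0.0415, so δp = 5.77.
Q = p + b + c: δQ = √(δp² + δb² + δc²) = √(33.3 + 20.2 + 14.4) = 8.25
Q = 271, so δQ/Q = 8.25/271 = 0.0305.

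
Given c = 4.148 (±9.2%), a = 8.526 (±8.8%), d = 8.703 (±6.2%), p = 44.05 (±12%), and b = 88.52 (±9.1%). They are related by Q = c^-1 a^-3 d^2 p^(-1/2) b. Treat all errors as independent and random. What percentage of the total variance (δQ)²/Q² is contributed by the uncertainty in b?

7.86%

(δQ/Q)² = (-1·δc/c)² + (-3·δa/a)² + (2·δd/d)² + (−½·δp/p)² + (1·δb/b)²
  c term: (-1×0.0920)² = 0.00846
  a term: (-3×0.0880)² = 0.0697
  d term: (2×0.0620)² = 0.0154
  p term: (-0.5×0.120)² = 0.00360
  b term: (1×0.0910)² = 0.00828
Total = 0.105. Share from b = 0.00828/0.105 = 0.0786.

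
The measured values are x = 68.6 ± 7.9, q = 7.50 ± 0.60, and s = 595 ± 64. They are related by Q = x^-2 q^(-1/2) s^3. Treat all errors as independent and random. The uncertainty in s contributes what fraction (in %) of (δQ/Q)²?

(δQ/Q)² = (-2·δx/x)² + (−½·δq/q)² + (3·δs/s)²
  x term: (-2×0.115)² = 0.0530
  q term: (-0.5×0.0800)² = 0.00160
  s term: (3×0.108)² = 0.104
Total = 0.159. Share from s = 0.104/0.159 = 0.656.

65.6%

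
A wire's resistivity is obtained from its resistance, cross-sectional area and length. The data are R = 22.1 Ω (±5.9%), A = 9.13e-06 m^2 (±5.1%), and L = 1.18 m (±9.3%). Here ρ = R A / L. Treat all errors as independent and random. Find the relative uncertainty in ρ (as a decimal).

0.121

For a monomial ρ ∝ R, A, L^-1, fractional errors add in quadrature:
  (1·δR/R)² = (1×0.0590)² = 0.00348;  (1·δA/A)² = (1×0.0510)² = 0.00260;  (-1·δL/L)² = (-1×0.0930)² = 0.00865
δρ/ρ = √(0.0147) = 0.121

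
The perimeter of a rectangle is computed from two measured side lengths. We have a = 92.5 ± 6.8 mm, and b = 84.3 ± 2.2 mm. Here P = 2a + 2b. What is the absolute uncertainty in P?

Absolute uncertainties add in quadrature for a linear combination:
  (2·δa)² = 185;  (2·δb)² = 19.4
δP = √(204) = 14.3 mm

14.3 mm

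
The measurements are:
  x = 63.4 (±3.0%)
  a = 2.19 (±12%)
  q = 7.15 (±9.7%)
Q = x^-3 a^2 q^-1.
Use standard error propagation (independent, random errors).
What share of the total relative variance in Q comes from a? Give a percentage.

76.7%

(δQ/Q)² = (-3·δx/x)² + (2·δa/a)² + (-1·δq/q)²
  x term: (-3×0.0300)² = 0.00810
  a term: (2×0.120)² = 0.0576
  q term: (-1×0.0970)² = 0.00941
Total = 0.0751. Share from a = 0.0576/0.0751 = 0.767.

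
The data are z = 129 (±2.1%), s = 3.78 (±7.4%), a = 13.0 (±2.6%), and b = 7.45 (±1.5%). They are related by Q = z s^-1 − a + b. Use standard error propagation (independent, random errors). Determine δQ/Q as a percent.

Let p = z·s^-1 = 34.1. δp/p = √((1·δz/z)² + (-1·δs/s)²) = √(0.000441 + 0.00548) = 0.0769, so δp = 2.63.
Q = p − a + b: δQ = √(δp² + δa² + δb²) = √(6.89 + 0.114 + 0.0125) = 2.65
Q = 28.6, so δQ/Q = 2.65/28.6 = 0.0927.

9.27%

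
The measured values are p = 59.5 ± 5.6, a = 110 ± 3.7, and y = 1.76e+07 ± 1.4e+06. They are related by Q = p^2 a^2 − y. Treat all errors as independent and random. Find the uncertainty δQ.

8.68e+06

Let w = p^2·a^2 = 4.28e+07. δw/w = √((2·δp/p)² + (2·δa/a)²) = √(0.0354 + 0.00453) = 0.200, so δw = 8.56e+06.
Q = w − y: δQ = √(δw² + δy²) = √(7.33e+13 + 1.96e+12) = 8.68e+06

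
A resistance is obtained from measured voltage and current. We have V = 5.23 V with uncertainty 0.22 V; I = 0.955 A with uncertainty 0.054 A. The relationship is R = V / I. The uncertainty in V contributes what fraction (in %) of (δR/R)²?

35.6%

(δR/R)² = (1·δV/V)² + (-1·δI/I)²
  V term: (1×0.0421)² = 0.00177
  I term: (-1×0.0565)² = 0.00320
Total = 0.00497. Share from V = 0.00177/0.00497 = 0.356.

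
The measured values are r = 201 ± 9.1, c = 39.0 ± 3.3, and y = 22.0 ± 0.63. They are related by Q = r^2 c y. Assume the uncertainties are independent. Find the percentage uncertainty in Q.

12.7%

Relative error in a monomial: (δQ/Q)² = Σ (nᵢ · δxᵢ/xᵢ)².
  (2·δr/r)² = (2×0.0453)² = 0.00820;  (1·δc/c)² = (1×0.0846)² = 0.00716;  (1·δy/y)² = (1×0.0286)² = 0.000820
δQ/Q = √(0.0162) = 0.127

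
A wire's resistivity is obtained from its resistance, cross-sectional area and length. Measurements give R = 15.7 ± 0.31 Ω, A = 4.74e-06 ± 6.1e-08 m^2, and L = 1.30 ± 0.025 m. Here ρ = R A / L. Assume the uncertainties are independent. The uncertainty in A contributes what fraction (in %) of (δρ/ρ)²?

17.9%

(δρ/ρ)² = (1·δR/R)² + (1·δA/A)² + (-1·δL/L)²
  R term: (1×0.0197)² = 0.000390
  A term: (1×0.0129)² = 0.000166
  L term: (-1×0.0192)² = 0.000370
Total = 0.000925. Share from A = 0.000166/0.000925 = 0.179.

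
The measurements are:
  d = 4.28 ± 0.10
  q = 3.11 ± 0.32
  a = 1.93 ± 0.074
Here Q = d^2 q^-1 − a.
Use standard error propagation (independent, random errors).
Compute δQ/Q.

0.169

Let p = d^2·q^-1 = 5.89. δp/p = √((2·δd/d)² + (-1·δq/q)²) = √(0.00218 + 0.0106) = 0.113, so δp = 0.666.
Q = p − a: δQ = √(δp² + δa²) = √(0.443 + 0.00548) = 0.670
Q = 3.96, so δQ/Q = 0.670/3.96 = 0.169.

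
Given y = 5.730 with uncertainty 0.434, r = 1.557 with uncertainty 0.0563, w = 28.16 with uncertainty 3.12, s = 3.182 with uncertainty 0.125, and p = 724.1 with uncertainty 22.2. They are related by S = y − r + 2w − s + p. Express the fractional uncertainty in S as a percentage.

For a sum/difference, combine absolute errors in quadrature:
  (δy)² = 0.188;  (δr)² = 0.00317;  (2·δw)² = 38.9;  (δs)² = 0.0156;  (δp)² = 493
δS = √(532) = 23.1
S = 781.4, so δS/S = 23.1/781.4 = 0.0295.

2.95%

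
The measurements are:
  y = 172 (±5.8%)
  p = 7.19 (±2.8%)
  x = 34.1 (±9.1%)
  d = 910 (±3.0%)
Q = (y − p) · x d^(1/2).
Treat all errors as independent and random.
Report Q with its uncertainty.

Let u = y − p = 165. δu = √(δy² + δp²) = √(99.5 + 0.0405) = 9.98, so δu/u = 0.0605.
Q is then a monomial in u, x, d:
δQ/Q = √((δu/u)² + (1·δx/x)² + (½·δd/d)²) = √(0.00367 + 0.00828 + 0.000225) = 0.110
Q = 1.7e+05, so δQ = 0.110 × 1.7e+05 = 18700.

(1.70 ± 0.187) × 10^5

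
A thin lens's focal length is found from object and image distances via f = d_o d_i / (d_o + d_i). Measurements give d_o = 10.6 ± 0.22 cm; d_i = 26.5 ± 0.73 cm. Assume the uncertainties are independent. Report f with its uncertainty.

∂f/∂d_o = (d_i/(d_o+d_i))² = 0.510;  ∂f/∂d_i = (d_o/(d_o+d_i))² = 0.0816
δf = √((∂f/∂d_o · δd_o)² + (∂f/∂d_i · δd_i)²) = √(0.0126 + 0.00355) = 0.127 cm
f = 7.57 cm.

7.57 ± 0.127 cm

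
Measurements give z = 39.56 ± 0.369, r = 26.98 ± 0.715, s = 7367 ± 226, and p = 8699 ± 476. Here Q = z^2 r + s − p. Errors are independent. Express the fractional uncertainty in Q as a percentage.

3.59%

Let w = z^2·r = 42220. δw/w = √((2·δz/z)² + (1·δr/r)²) = √(0.000348 + 0.000702) = 0.0324, so δw = 1370.
Q = w + s − p: δQ = √(δw² + δs² + δp²) = √(1.87e+06 + 51100 + 2.27e+05) = 1470
Q = 40890, so δQ/Q = 1470/40890 = 0.0359.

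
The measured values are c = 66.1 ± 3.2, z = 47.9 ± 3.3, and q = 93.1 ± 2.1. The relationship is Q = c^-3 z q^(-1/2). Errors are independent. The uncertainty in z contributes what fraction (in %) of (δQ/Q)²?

18.3%

(δQ/Q)² = (-3·δc/c)² + (1·δz/z)² + (−½·δq/q)²
  c term: (-3×0.0484)² = 0.0211
  z term: (1×0.0689)² = 0.00475
  q term: (-0.5×0.0226)² = 0.000127
Total = 0.0260. Share from z = 0.00475/0.0260 = 0.183.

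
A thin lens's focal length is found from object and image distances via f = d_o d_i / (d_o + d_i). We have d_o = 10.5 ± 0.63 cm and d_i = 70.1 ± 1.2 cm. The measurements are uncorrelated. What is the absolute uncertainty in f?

0.477 cm

∂f/∂d_o = (d_i/(d_o+d_i))² = 0.756;  ∂f/∂d_i = (d_o/(d_o+d_i))² = 0.0170
δf = √((∂f/∂d_o · δd_o)² + (∂f/∂d_i · δd_i)²) = √(0.227 + 0.000415) = 0.477 cm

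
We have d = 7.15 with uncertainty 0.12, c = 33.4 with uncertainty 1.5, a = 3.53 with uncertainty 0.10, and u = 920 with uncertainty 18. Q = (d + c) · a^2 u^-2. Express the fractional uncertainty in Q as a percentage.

Let w = d + c = 40.5. δw = √(δd² + δc²) = √(0.0144 + 2.25) = 1.50, so δw/w = 0.0371.
Q is then a monomial in w, a, u:
δQ/Q = √((δw/w)² + (2·δa/a)² + (-2·δu/u)²) = √(0.00138 + 0.00321 + 0.00153) = 0.0782

7.82%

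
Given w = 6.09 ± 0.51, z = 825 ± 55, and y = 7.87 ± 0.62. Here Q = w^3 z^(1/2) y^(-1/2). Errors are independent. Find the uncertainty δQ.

593

For a monomial Q ∝ w^3, z^(1/2), y^(-1/2), fractional errors add in quadrature:
  (3·δw/w)² = (3×0.0837)² = 0.0631;  (½·δz/z)² = (0.5×0.0667)² = 0.00111;  (−½·δy/y)² = (-0.5×0.0788)² = 0.00155
δQ/Q = √(0.0658) = 0.256
Q = 2310, so δQ = 0.256 × 2310 = 593.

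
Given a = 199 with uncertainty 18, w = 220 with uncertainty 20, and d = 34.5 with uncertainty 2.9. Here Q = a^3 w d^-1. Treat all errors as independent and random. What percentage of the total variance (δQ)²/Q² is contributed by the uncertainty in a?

(δQ/Q)² = (3·δa/a)² + (1·δw/w)² + (-1·δd/d)²
  a term: (3×0.0905)² = 0.0736
  w term: (1×0.0909)² = 0.00826
  d term: (-1×0.0841)² = 0.00707
Total = 0.0890. Share from a = 0.0736/0.0890 = 0.828.

82.8%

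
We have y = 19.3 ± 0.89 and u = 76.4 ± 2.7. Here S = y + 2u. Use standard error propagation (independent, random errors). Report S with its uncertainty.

172 ± 5.47

Absolute uncertainties add in quadrature for a linear combination:
  (δy)² = 0.792;  (2·δu)² = 29.2
δS = √(30.0) = 5.47
S = 172.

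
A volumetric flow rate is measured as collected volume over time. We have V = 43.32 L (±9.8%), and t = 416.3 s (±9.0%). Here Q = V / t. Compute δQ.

0.0138 L/s

For a monomial Q ∝ V, t^-1, fractional errors add in quadrature:
  (1·δV/V)² = (1×0.0980)² = 0.00960;  (-1·δt/t)² = (-1×0.0900)² = 0.00810
δQ/Q = √(0.0177) = 0.133
Q = 0.1041 L/s, so δQ = 0.133 × 0.1041 = 0.0138 L/s.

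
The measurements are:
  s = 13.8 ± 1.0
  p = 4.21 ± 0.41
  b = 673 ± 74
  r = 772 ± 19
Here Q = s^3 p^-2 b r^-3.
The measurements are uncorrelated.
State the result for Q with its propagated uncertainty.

Since Q is a product/quotient, work with relative uncertainties:
  (3·δs/s)² = (3×0.0725)² = 0.0473;  (-2·δp/p)² = (-2×0.0974)² = 0.0379;  (1·δb/b)² = (1×0.110)² = 0.0121;  (-3·δr/r)² = (-3×0.0246)² = 0.00545
δQ/Q = √(0.103) = 0.321
Q = 0.000217, so δQ = 0.321 × 0.000217 = 6.95e-05.

(2.17 ± 0.695) × 10^-4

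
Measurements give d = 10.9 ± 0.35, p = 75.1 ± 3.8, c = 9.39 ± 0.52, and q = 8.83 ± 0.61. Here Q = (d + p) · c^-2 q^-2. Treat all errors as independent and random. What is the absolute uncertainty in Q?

Let u = d + p = 86.0. δu = √(δd² + δp²) = √(0.122 + 14.4) = 3.82, so δu/u = 0.0444.
Q is then a monomial in u, c, q:
δQ/Q = √((δu/u)² + (-2·δc/c)² + (-2·δq/q)²) = √(0.00197 + 0.0123 + 0.0191) = 0.183
Q = 0.0125, so δQ = 0.183 × 0.0125 = 0.00228.

0.00228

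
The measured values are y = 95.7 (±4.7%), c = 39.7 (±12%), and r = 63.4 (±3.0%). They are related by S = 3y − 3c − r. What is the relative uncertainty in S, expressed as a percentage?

18.9%

Sums and differences: (δS)² = Σ (cᵢ δxᵢ)².
  (3·δy)² = 182;  (3·δc)² = 204;  (δr)² = 3.62
δS = √(390) = 19.7
S = 105, so δS/S = 19.7/105 = 0.189.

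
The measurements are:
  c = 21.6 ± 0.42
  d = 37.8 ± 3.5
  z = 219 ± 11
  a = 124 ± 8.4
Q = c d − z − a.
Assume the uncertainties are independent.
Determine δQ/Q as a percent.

Let p = c·d = 816. δp/p = √((1·δc/c)² + (1·δd/d)²) = √(0.000378 + 0.00857) = 0.0946, so δp = 77.2.
Q = p − z − a: δQ = √(δp² + δz² + δa²) = √(5970 + 121 + 70.6) = 78.5
Q = 473, so δQ/Q = 78.5/473 = 0.166.

16.6%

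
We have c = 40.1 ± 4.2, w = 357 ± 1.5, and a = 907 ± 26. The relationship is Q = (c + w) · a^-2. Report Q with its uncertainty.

Let u = c + w = 397. δu = √(δc² + δw²) = √(17.6 + 2.25) = 4.46, so δu/u = 0.0112.
Q is then a monomial in u, a:
δQ/Q = √((δu/u)² + (-2·δa/a)²) = √(0.000126 + 0.00329) = 0.0584
Q = 0.000483, so δQ = 0.0584 × 0.000483 = 2.82e-05.

(4.83 ± 0.282) × 10^-4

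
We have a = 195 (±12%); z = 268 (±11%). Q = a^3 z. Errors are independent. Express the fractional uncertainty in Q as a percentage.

37.6%

For a monomial Q ∝ a^3, z, fractional errors add in quadrature:
  (3·δa/a)² = (3×0.120)² = 0.130;  (1·δz/z)² = (1×0.110)² = 0.0121
δQ/Q = √(0.142) = 0.376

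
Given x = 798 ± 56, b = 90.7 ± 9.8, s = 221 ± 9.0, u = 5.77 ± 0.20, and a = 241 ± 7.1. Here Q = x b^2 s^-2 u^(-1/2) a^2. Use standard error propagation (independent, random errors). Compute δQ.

8.09e+05

For a monomial Q ∝ x, b^2, s^-2, u^(-1/2), a^2, fractional errors add in quadrature:
  (1·δx/x)² = (1×0.0702)² = 0.00492;  (2·δb/b)² = (2×0.108)² = 0.0467;  (-2·δs/s)² = (-2×0.0407)² = 0.00663;  (−½·δu/u)² = (-0.5×0.0347)² = 0.000300;  (2·δa/a)² = (2×0.0295)² = 0.00347
δQ/Q = √(0.0620) = 0.249
Q = 3.25e+06, so δQ = 0.249 × 3.25e+06 = 8.09e+05.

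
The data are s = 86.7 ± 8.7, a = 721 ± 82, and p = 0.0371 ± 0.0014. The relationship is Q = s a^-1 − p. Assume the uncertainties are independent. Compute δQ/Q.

Let w = s·a^-1 = 0.120. δw/w = √((1·δs/s)² + (-1·δa/a)²) = √(0.0101 + 0.0129) = 0.152, so δw = 0.0182.
Q = w − p: δQ = √(δw² + δp²) = √(0.000333 + 1.96e-06) = 0.0183
Q = 0.0831, so δQ/Q = 0.0183/0.0831 = 0.220.

0.220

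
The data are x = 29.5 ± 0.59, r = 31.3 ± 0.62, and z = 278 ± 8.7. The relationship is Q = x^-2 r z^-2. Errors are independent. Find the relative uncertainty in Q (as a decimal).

Relative error in a monomial: (δQ/Q)² = Σ (nᵢ · δxᵢ/xᵢ)².
  (-2·δx/x)² = (-2×0.0200)² = 0.00160;  (1·δr/r)² = (1×0.0198)² = 0.000392;  (-2·δz/z)² = (-2×0.0313)² = 0.00392
δQ/Q = √(0.00591) = 0.0769

0.0769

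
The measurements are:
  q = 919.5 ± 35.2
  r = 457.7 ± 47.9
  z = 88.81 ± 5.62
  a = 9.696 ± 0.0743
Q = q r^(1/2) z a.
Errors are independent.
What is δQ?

1.54e+06

Relative error in a monomial: (δQ/Q)² = Σ (nᵢ · δxᵢ/xᵢ)².
  (1·δq/q)² = (1×0.0383)² = 0.00147;  (½·δr/r)² = (0.5×0.105)² = 0.00274;  (1·δz/z)² = (1×0.0633)² = 0.00400;  (1·δa/a)² = (1×0.00766)² = 5.87e-05
δQ/Q = √(0.00827) = 0.0909
Q = 1.694e+07, so δQ = 0.0909 × 1.694e+07 = 1.54e+06.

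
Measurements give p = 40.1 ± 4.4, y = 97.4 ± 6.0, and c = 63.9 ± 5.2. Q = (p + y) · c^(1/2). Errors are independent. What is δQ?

Let u = p + y = 138. δu = √(δp² + δy²) = √(19.4 + 36.0) = 7.44, so δu/u = 0.0541.
Q is then a monomial in u, c:
δQ/Q = √((δu/u)² + (½·δc/c)²) = √(0.00293 + 0.00166) = 0.0677
Q = 1100, so δQ = 0.0677 × 1100 = 74.4.

74.4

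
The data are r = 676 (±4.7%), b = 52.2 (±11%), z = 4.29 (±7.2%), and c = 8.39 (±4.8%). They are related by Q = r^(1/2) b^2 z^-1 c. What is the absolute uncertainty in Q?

For a monomial Q ∝ r^(1/2), b^2, z^-1, c, fractional errors add in quadrature:
  (½·δr/r)² = (0.5×0.0470)² = 0.000552;  (2·δb/b)² = (2×0.110)² = 0.0484;  (-1·δz/z)² = (-1×0.0720)² = 0.00518;  (1·δc/c)² = (1×0.0480)² = 0.00230
δQ/Q = √(0.0564) = 0.238
Q = 1.39e+05, so δQ = 0.238 × 1.39e+05 = 32900.

32900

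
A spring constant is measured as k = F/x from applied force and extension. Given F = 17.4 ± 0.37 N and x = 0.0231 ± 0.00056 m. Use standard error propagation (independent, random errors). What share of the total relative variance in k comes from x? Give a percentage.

(δk/k)² = (1·δF/F)² + (-1·δx/x)²
  F term: (1×0.0213)² = 0.000452
  x term: (-1×0.0242)² = 0.000588
Total = 0.00104. Share from x = 0.000588/0.00104 = 0.565.

56.5%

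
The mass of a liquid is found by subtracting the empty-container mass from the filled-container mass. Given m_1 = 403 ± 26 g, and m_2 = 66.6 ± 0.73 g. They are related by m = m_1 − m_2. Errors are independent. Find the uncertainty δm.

26.0 g

m is a linear combination, so absolute uncertainties add in quadrature:
  (δm_1)² = 676;  (δm_2)² = 0.533
δm = √(677) = 26.0 g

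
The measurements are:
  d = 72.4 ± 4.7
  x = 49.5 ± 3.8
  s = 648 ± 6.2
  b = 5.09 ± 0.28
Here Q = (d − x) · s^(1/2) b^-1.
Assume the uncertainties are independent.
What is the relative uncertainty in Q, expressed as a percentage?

Let u = d − x = 22.9. δu = √(δd² + δx²) = √(22.1 + 14.4) = 6.04, so δu/u = 0.264.
Q is then a monomial in u, s, b:
δQ/Q = √((δu/u)² + (½·δs/s)² + (-1·δb/b)²) = √(0.0697 + 2.29e-05 + 0.00303) = 0.270

27.0%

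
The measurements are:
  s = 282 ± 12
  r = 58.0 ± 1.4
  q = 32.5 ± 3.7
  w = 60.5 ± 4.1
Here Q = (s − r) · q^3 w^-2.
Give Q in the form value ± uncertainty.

Let u = s − r = 224. δu = √(δs² + δr²) = √(144 + 1.96) = 12.1, so δu/u = 0.0539.
Q is then a monomial in u, q, w:
δQ/Q = √((δu/u)² + (3·δq/q)² + (-2·δw/w)²) = √(0.00291 + 0.117 + 0.0184) = 0.371
Q = 2100, so δQ = 0.371 × 2100 = 780.

2100 ± 780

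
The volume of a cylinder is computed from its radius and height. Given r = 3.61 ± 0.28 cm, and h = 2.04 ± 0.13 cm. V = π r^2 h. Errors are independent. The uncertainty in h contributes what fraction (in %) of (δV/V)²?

(δV/V)² = (2·δr/r)² + (1·δh/h)²
  r term: (2×0.0776)² = 0.0241
  h term: (1×0.0637)² = 0.00406
Total = 0.0281. Share from h = 0.00406/0.0281 = 0.144.

14.4%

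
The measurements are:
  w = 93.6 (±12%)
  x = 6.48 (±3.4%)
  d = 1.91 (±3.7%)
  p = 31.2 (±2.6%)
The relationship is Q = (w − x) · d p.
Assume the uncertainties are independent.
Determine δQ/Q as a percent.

13.7%

Let u = w − x = 87.1. δu = √(δw² + δx²) = √(126 + 0.0485) = 11.2, so δu/u = 0.129.
Q is then a monomial in u, d, p:
δQ/Q = √((δu/u)² + (1·δd/d)² + (1·δp/p)²) = √(0.0166 + 0.00137 + 0.000676) = 0.137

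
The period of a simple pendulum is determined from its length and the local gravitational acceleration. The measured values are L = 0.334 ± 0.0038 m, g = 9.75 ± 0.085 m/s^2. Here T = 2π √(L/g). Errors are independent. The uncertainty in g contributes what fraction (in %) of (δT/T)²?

37.0%

(δT/T)² = (½·δL/L)² + (−½·δg/g)²
  L term: (0.5×0.0114)² = 3.24e-05
  g term: (-0.5×0.00872)² = 1.9e-05
Total = 5.14e-05. Share from g = 1.9e-05/5.14e-05 = 0.370.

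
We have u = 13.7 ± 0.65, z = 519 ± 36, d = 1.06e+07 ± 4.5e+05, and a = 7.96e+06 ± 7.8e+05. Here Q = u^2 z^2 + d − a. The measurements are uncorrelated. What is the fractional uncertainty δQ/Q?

0.161

Let p = u^2·z^2 = 5.06e+07. δp/p = √((2·δu/u)² + (2·δz/z)²) = √(0.00900 + 0.0192) = 0.168, so δp = 8.5e+06.
Q = p + d − a: δQ = √(δp² + δd² + δa²) = √(7.22e+13 + 2.02e+11 + 6.08e+11) = 8.54e+06
Q = 5.32e+07, so δQ/Q = 8.54e+06/5.32e+07 = 0.161.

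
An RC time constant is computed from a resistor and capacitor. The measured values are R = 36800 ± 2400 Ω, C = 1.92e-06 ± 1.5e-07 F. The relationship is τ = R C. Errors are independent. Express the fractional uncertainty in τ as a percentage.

Since τ is a product/quotient, work with relative uncertainties:
  (1·δR/R)² = (1×0.0652)² = 0.00425;  (1·δC/C)² = (1×0.0781)² = 0.00610
δτ/τ = √(0.0104) = 0.102

10.2%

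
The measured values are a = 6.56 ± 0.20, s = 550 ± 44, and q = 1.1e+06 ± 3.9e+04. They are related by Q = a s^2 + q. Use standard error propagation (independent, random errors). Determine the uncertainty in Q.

Let p = a·s^2 = 1.98e+06. δp/p = √((1·δa/a)² + (2·δs/s)²) = √(0.000930 + 0.0256) = 0.163, so δp = 3.23e+05.
Q = p + q: δQ = √(δp² + δq²) = √(1.04e+11 + 1.52e+09) = 3.26e+05

3.26e+05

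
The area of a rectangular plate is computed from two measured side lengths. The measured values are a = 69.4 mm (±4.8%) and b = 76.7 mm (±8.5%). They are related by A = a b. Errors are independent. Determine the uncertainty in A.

520 mm^2

A is a product of powers, so relative uncertainties combine in quadrature:
  (1·δa/a)² = (1×0.0480)² = 0.00230;  (1·δb/b)² = (1×0.0850)² = 0.00723
δA/A = √(0.00953) = 0.0976
A = 5320 mm^2, so δA = 0.0976 × 5320 = 520 mm^2.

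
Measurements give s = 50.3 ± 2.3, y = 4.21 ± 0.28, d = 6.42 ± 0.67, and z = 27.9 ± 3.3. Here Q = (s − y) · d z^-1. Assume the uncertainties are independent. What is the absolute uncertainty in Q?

Let u = s − y = 46.1. δu = √(δs² + δy²) = √(5.29 + 0.0784) = 2.32, so δu/u = 0.0503.
Q is then a monomial in u, d, z:
δQ/Q = √((δu/u)² + (1·δd/d)² + (-1·δz/z)²) = √(0.00253 + 0.0109 + 0.0140) = 0.166
Q = 10.6, so δQ = 0.166 × 10.6 = 1.76.

1.76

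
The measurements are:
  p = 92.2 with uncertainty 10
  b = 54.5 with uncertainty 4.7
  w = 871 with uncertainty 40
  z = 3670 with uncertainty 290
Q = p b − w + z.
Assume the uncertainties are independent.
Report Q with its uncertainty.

Let h = p·b = 5020. δh/h = √((1·δp/p)² + (1·δb/b)²) = √(0.0118 + 0.00744) = 0.139, so δh = 696.
Q = h − w + z: δQ = √(δh² + δw² + δz²) = √(4.85e+05 + 1600 + 84100) = 755
Q = 7820.

7820 ± 755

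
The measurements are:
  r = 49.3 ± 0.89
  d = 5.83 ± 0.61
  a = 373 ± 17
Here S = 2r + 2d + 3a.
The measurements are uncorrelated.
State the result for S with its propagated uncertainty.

For a sum/difference, combine absolute errors in quadrature:
  (2·δr)² = 3.17;  (2·δd)² = 1.49;  (3·δa)² = 2600
δS = √(2610) = 51.0
S = 1230.

1230 ± 51.0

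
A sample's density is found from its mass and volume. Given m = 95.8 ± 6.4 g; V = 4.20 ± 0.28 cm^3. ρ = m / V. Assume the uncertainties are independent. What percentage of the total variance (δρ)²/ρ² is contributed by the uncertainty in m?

50.1%

(δρ/ρ)² = (1·δm/m)² + (-1·δV/V)²
  m term: (1×0.0668)² = 0.00446
  V term: (-1×0.0667)² = 0.00444
Total = 0.00891. Share from m = 0.00446/0.00891 = 0.501.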